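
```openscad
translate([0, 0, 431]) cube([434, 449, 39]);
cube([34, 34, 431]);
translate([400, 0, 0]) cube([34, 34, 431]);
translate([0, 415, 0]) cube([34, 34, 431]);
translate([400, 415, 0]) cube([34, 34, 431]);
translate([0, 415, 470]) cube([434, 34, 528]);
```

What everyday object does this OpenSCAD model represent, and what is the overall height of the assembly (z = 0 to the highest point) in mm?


A chair. The overall height is 998 mm.

A slab on four corner posts with a tall panel at the back — a chair. The seat slab sits at z = 431 with thickness 39, and the 528 mm backrest starts at the seat top, so the overall height is 431 + 39 + 528 = 998 mm.


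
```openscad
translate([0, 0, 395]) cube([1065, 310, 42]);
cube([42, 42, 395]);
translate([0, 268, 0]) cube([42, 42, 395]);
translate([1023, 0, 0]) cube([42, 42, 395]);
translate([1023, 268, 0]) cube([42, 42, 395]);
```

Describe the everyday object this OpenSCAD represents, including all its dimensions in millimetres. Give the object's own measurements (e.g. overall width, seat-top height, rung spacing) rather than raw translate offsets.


A bench: a 1065×310 mm seat slab, 42 mm thick, top at z = 437 mm, on four 42×42 mm square legs flush with the seat corners and standing on z = 0.


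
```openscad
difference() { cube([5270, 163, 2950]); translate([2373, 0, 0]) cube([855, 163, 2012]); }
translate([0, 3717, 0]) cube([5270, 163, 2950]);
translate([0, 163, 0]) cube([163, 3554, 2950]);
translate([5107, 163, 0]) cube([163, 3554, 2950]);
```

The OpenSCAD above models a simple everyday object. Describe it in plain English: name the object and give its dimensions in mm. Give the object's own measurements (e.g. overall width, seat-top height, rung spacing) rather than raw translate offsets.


A single room: four walls, each 2950 mm tall and 163 mm thick, enclosing an outside footprint 5270×3880 mm (x × y), no floor or roof. The front and back walls (−y and +y sides) run the full x-width; the side walls fit between their inner faces. A door opening 855 mm wide and 2012 mm tall is cut through the front wall from the floor up, its −x edge 2373 mm from the wall's −x end.


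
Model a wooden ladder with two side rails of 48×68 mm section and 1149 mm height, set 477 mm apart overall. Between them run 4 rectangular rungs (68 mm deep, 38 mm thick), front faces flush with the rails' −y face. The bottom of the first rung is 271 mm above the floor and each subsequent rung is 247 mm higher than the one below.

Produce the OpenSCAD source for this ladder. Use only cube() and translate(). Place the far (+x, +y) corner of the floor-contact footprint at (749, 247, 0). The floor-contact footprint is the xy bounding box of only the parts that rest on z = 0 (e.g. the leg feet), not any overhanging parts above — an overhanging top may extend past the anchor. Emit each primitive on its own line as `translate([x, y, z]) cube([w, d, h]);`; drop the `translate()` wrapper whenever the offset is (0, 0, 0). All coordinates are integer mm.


translate([272, 179, 0]) cube([48, 68, 1149]);
translate([701, 179, 0]) cube([48, 68, 1149]);
translate([320, 179, 271]) cube([381, 68, 38]);
translate([320, 179, 518]) cube([381, 68, 38]);
translate([320, 179, 765]) cube([381, 68, 38]);
translate([320, 179, 1012]) cube([381, 68, 38]);


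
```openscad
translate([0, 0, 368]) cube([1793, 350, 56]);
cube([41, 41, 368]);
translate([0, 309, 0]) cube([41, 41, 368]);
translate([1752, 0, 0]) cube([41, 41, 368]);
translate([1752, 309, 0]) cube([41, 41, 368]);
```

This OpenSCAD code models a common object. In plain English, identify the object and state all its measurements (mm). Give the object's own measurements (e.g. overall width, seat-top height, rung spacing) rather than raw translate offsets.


A long wooden bench with a 1793 mm (x) × 350 mm (y) seat, 56 mm thick, its top surface 424 mm above the floor. Four 41 mm square legs at the seat corners, flush with the edges, run from z = 0 to the seat underside.


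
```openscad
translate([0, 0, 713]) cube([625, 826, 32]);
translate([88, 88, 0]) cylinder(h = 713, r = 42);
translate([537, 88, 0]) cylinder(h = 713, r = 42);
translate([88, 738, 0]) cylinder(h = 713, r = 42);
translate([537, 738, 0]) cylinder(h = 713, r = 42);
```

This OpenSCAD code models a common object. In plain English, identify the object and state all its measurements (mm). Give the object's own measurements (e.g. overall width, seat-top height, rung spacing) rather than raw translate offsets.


A rectangular dining table. The top is 625×826×32 mm with its upper surface at z = 745 mm. It stands on four round legs of 84 mm diameter, each leg's bounding box inset 46 mm from the nearest pair of top edges, running from the floor to the underside of the top.


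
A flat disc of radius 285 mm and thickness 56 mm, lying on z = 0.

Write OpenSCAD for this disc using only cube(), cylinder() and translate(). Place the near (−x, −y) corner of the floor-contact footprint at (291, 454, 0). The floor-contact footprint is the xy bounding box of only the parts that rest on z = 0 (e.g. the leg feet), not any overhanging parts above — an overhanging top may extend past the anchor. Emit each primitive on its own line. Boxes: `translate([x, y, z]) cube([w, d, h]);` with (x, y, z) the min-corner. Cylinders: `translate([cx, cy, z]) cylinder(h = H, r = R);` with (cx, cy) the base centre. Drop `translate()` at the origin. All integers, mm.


translate([576, 739, 0]) cylinder(h = 56, r = 285);


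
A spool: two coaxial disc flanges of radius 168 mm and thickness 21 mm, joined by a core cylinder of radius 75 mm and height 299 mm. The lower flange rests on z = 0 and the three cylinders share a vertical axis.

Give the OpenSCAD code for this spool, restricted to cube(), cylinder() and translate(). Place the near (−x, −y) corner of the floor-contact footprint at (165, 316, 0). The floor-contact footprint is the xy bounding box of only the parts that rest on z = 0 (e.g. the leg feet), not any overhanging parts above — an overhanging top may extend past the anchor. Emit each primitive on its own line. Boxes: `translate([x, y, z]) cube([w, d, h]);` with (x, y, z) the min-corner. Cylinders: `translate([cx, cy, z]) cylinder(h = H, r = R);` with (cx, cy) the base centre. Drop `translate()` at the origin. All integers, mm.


translate([333, 484, 0]) cylinder(h = 21, r = 168);
translate([333, 484, 21]) cylinder(h = 299, r = 75);
translate([333, 484, 320]) cylinder(h = 21, r = 168);


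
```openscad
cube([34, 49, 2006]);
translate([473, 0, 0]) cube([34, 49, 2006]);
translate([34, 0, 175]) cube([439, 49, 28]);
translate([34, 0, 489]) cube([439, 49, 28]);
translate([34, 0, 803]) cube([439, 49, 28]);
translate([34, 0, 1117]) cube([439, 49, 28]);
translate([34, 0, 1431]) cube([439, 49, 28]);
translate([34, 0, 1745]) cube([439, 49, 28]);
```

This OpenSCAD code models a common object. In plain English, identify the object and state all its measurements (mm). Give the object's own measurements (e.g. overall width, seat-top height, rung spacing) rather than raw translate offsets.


A straight ladder. Two 34×49 mm vertical rails, 2006 mm tall, stand 507 mm apart (outside-to-outside) with their front faces coplanar on the −y side. 6 rungs, each 49 mm deep and 28 mm tall, span between the inner faces of the rails, front faces flush with the rails. The lowest rung's underside is at z = 175 mm and rungs are spaced 314 mm apart (underside to underside).


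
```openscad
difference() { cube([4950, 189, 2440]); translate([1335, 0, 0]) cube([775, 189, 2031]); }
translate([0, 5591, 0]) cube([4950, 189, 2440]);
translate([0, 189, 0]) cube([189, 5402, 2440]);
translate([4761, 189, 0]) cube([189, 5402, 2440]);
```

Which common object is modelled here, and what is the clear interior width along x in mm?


A single room. The interior width is 4572 mm.

Four walls enclosing a rectangle with a door in the front wall — a room. Outside width 4950 minus two 189 mm walls gives 4572 mm.


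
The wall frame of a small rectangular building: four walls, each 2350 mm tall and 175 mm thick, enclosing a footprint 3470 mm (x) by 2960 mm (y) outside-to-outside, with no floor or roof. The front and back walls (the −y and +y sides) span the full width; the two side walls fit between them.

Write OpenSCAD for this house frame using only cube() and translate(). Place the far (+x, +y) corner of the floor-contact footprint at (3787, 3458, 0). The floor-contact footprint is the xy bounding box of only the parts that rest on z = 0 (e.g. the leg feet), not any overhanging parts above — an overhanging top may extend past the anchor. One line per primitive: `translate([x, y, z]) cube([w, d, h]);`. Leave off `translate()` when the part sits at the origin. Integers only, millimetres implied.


translate([317, 498, 0]) cube([3470, 175, 2350]);
translate([317, 3283, 0]) cube([3470, 175, 2350]);
translate([317, 673, 0]) cube([175, 2610, 2350]);
translate([3612, 673, 0]) cube([175, 2610, 2350]);


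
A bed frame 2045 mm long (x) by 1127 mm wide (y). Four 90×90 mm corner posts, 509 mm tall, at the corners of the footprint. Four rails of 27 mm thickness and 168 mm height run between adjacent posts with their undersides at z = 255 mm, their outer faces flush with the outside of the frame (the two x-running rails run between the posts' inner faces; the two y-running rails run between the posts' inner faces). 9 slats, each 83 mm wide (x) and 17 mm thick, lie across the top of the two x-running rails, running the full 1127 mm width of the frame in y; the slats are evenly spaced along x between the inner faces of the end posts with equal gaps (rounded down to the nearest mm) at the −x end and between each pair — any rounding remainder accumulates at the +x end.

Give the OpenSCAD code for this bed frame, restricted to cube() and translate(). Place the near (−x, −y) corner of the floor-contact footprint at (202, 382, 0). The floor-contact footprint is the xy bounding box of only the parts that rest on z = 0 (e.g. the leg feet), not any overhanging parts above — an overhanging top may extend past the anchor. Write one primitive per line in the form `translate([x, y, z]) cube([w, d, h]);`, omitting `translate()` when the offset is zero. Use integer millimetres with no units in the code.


// slat z = rail_z + rail_h = 255 + 168 = 423
// slat gap = ⌊(1865 − 9·83) / 10⌋ = 111
translate([202, 382, 0]) cube([90, 90, 509]);
translate([202, 1419, 0]) cube([90, 90, 509]);
translate([2157, 382, 0]) cube([90, 90, 509]);
translate([2157, 1419, 0]) cube([90, 90, 509]);
translate([292, 382, 255]) cube([1865, 27, 168]);
translate([292, 1482, 255]) cube([1865, 27, 168]);
translate([202, 472, 255]) cube([27, 947, 168]);
translate([2220, 472, 255]) cube([27, 947, 168]);
translate([403, 382, 423]) cube([83, 1127, 17]);
translate([597, 382, 423]) cube([83, 1127, 17]);
translate([791, 382, 423]) cube([83, 1127, 17]);
translate([985, 382, 423]) cube([83, 1127, 17]);
translate([1179, 382, 423]) cube([83, 1127, 17]);
translate([1373, 382, 423]) cube([83, 1127, 17]);
translate([1567, 382, 423]) cube([83, 1127, 17]);
translate([1761, 382, 423]) cube([83, 1127, 17]);
translate([1955, 382, 423]) cube([83, 1127, 17]);


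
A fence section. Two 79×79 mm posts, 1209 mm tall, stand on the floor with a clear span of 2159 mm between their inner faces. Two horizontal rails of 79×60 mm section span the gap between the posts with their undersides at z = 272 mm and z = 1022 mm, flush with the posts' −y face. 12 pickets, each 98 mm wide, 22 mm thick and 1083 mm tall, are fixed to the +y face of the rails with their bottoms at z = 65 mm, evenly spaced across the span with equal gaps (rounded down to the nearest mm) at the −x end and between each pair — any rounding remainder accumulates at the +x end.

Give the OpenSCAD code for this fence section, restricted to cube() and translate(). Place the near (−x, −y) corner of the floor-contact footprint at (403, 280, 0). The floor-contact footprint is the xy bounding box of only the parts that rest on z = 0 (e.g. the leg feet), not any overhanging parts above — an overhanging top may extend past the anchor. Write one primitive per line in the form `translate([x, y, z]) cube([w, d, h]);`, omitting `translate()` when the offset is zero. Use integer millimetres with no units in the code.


translate([403, 280, 0]) cube([79, 79, 1209]);
translate([2641, 280, 0]) cube([79, 79, 1209]);
translate([482, 280, 272]) cube([2159, 79, 60]);
translate([482, 280, 1022]) cube([2159, 79, 60]);
translate([557, 359, 65]) cube([98, 22, 1083]);
translate([730, 359, 65]) cube([98, 22, 1083]);
translate([903, 359, 65]) cube([98, 22, 1083]);
translate([1076, 359, 65]) cube([98, 22, 1083]);
translate([1249, 359, 65]) cube([98, 22, 1083]);
translate([1422, 359, 65]) cube([98, 22, 1083]);
translate([1595, 359, 65]) cube([98, 22, 1083]);
translate([1768, 359, 65]) cube([98, 22, 1083]);
translate([1941, 359, 65]) cube([98, 22, 1083]);
translate([2114, 359, 65]) cube([98, 22, 1083]);
translate([2287, 359, 65]) cube([98, 22, 1083]);
translate([2460, 359, 65]) cube([98, 22, 1083]);


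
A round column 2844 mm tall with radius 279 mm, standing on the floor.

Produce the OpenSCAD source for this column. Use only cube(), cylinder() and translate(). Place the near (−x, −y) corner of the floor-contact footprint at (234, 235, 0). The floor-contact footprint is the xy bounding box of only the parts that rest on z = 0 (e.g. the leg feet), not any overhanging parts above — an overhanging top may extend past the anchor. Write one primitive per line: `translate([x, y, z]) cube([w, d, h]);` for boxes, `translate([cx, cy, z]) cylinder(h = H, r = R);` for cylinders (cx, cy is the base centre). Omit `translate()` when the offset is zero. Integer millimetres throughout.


translate([513, 514, 0]) cylinder(h = 2844, r = 279);


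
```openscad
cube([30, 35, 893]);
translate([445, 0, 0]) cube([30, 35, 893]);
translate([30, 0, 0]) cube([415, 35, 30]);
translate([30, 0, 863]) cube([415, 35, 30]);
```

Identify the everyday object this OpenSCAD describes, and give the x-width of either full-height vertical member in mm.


A picture frame. The border width is 30 mm.

Four thin pieces enclosing a rectangular opening — a picture frame. The two full-height stiles are 893 mm tall; the top rail sits at z = 863 and is 30 mm tall, so the border above the opening is 893 − 863 = 30 mm, matching the stile x-width.


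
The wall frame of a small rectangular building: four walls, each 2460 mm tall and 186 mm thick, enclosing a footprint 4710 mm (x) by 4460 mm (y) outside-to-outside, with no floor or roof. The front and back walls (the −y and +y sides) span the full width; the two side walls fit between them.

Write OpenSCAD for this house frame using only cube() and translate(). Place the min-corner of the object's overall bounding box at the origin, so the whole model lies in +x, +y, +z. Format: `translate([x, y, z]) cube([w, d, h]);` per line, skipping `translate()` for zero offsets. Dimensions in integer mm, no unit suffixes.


cube([4710, 186, 2460]);
translate([0, 4274, 0]) cube([4710, 186, 2460]);
translate([0, 186, 0]) cube([186, 4088, 2460]);
translate([4524, 186, 0]) cube([186, 4088, 2460]);


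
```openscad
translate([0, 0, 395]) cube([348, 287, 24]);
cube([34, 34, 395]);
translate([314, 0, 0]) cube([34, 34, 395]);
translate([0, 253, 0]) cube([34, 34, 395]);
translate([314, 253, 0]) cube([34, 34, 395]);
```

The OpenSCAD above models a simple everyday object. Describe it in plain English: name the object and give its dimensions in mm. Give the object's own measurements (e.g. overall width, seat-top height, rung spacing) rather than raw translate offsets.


A simple wooden stool: a rectangular seat 348 mm (x) by 287 mm (y), 24 mm thick, top face at z = 419 mm, on four square legs, each 34×34 mm in cross-section. The legs rest on z = 0, each flush with a corner of the seat.


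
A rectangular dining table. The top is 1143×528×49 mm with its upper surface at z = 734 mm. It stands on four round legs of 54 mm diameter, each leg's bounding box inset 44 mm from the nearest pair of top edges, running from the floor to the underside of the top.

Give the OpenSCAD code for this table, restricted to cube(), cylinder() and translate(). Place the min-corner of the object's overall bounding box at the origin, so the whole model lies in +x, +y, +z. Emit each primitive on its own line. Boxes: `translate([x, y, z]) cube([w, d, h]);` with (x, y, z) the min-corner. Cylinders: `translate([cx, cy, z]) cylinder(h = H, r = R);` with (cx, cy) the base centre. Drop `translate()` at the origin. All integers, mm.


translate([0, 0, 685]) cube([1143, 528, 49]);
translate([71, 71, 0]) cylinder(h = 685, r = 27);
translate([1072, 71, 0]) cylinder(h = 685, r = 27);
translate([71, 457, 0]) cylinder(h = 685, r = 27);
translate([1072, 457, 0]) cylinder(h = 685, r = 27);


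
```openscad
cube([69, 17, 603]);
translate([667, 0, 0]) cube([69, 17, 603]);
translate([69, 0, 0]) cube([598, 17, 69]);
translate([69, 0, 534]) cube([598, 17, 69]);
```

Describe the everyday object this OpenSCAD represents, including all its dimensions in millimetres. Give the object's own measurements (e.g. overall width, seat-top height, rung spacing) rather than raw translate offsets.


A rectangular picture frame lying in the x–z plane (depth along y). The opening is 598 mm wide (x) by 465 mm tall (z), surrounded by a border 69 mm wide on all four sides. The frame is 17 mm deep and is made of two full-height vertical stiles with two horizontal rails fitted between them.


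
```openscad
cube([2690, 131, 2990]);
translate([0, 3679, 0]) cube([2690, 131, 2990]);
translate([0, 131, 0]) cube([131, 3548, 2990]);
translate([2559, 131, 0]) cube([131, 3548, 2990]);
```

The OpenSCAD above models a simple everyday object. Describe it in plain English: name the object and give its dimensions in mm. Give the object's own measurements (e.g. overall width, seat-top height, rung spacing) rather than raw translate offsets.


The wall frame of a small rectangular building: four walls, each 2990 mm tall and 131 mm thick, enclosing a footprint 2690 mm (x) by 3810 mm (y) outside-to-outside, with no floor or roof. The front and back walls (the −y and +y sides) span the full width; the two side walls fit between them.


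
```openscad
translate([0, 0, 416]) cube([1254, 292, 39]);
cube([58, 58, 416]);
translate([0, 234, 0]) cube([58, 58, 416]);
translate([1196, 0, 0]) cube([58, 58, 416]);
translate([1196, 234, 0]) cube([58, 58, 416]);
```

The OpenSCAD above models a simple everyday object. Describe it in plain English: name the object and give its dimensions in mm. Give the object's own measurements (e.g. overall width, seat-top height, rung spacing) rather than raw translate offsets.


A bench: a 1254×292 mm seat slab, 39 mm thick, top at z = 455 mm, on four 58×58 mm square legs flush with the seat corners and standing on z = 0.


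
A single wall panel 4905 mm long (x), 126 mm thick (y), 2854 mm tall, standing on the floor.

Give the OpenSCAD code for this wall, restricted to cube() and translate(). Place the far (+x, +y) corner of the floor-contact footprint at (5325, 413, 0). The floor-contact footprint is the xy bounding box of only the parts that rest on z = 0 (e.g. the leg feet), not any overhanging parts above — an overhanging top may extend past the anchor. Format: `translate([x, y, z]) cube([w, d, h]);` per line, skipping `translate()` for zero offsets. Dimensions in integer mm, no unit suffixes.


translate([420, 287, 0]) cube([4905, 126, 2854]);


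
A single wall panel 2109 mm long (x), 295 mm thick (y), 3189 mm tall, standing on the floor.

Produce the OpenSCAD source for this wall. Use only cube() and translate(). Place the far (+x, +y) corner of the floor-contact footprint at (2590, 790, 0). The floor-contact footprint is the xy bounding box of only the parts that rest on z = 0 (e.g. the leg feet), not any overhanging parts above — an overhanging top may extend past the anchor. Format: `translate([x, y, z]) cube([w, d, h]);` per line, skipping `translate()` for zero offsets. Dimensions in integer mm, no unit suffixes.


translate([481, 495, 0]) cube([2109, 295, 3189]);


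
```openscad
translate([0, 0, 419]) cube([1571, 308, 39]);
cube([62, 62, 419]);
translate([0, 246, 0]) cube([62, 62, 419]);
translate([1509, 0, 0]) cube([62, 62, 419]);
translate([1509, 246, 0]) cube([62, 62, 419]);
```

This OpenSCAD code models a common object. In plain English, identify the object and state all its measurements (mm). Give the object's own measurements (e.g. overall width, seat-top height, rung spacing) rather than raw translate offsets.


A long wooden bench with a 1571 mm (x) × 308 mm (y) seat, 39 mm thick, its top surface 458 mm above the floor. Four 62 mm square legs at the seat corners, flush with the edges, run from z = 0 to the seat underside.


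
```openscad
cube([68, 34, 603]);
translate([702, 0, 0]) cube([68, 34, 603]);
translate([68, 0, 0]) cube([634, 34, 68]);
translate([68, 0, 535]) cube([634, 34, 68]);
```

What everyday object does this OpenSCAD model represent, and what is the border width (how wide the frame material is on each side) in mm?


A picture frame. The border width is 68 mm.

Four thin pieces enclosing a rectangular opening — a picture frame. The two full-height stiles are 603 mm tall; the top rail sits at z = 535 and is 68 mm tall, so the border above the opening is 603 − 535 = 68 mm, matching the stile x-width.


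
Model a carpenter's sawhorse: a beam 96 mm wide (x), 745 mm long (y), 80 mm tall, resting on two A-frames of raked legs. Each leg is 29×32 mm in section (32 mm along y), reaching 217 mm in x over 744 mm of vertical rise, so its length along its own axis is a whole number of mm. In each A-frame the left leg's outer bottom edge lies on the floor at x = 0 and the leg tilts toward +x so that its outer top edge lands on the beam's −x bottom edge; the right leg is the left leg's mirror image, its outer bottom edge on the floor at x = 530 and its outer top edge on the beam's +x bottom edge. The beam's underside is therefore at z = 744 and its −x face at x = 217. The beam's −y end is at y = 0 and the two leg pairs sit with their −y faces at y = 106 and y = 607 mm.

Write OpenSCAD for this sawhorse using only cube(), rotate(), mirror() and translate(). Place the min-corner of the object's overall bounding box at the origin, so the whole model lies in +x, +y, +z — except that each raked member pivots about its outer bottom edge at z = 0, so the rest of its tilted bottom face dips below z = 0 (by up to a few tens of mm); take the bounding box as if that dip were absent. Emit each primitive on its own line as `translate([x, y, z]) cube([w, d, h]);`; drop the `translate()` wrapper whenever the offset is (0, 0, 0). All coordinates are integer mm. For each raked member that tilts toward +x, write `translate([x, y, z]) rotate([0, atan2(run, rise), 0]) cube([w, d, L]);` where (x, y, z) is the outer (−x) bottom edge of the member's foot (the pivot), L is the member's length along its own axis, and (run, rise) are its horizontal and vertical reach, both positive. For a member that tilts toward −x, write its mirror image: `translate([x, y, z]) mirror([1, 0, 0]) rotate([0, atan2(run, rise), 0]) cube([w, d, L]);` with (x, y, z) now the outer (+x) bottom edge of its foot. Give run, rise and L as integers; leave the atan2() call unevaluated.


translate([217, 0, 744]) cube([96, 745, 80]);
translate([0, 106, 0]) rotate([0, atan2(217, 744), 0]) cube([29, 32, 775]);
translate([530, 106, 0]) mirror([1, 0, 0]) rotate([0, atan2(217, 744), 0]) cube([29, 32, 775]);
translate([0, 607, 0]) rotate([0, atan2(217, 744), 0]) cube([29, 32, 775]);
translate([530, 607, 0]) mirror([1, 0, 0]) rotate([0, atan2(217, 744), 0]) cube([29, 32, 775]);


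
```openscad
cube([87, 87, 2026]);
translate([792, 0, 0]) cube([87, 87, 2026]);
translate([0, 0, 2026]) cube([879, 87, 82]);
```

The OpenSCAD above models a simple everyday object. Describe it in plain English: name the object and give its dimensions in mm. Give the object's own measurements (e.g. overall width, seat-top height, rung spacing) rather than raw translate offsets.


A door frame. The clear opening is 705 mm wide and 2026 mm high. Two 87 mm wide jambs, 87 mm deep, stand either side of the opening from the floor to the top of the opening. A 82 mm thick head sits across the top of both jambs, spanning the full outside width of the frame.


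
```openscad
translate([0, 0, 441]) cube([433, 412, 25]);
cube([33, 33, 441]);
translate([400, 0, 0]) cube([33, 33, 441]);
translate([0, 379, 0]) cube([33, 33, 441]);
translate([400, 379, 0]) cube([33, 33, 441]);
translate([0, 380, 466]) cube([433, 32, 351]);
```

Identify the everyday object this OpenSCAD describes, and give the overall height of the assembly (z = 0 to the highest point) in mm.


A chair. The overall height is 817 mm.

A slab on four corner posts with a tall panel at the back — a chair. The seat slab sits at z = 441 with thickness 25, and the 351 mm backrest starts at the seat top, so the overall height is 441 + 25 + 351 = 817 mm.


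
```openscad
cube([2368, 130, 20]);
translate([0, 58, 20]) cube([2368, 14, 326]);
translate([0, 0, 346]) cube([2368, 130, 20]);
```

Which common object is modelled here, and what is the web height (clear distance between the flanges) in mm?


An I-beam. The web height is 326 mm.

Two wide flanges with a thin centred web — an I-beam. Overall 366 mm minus two 20 mm flanges gives a web of 366 − 2·20 = 326 mm.


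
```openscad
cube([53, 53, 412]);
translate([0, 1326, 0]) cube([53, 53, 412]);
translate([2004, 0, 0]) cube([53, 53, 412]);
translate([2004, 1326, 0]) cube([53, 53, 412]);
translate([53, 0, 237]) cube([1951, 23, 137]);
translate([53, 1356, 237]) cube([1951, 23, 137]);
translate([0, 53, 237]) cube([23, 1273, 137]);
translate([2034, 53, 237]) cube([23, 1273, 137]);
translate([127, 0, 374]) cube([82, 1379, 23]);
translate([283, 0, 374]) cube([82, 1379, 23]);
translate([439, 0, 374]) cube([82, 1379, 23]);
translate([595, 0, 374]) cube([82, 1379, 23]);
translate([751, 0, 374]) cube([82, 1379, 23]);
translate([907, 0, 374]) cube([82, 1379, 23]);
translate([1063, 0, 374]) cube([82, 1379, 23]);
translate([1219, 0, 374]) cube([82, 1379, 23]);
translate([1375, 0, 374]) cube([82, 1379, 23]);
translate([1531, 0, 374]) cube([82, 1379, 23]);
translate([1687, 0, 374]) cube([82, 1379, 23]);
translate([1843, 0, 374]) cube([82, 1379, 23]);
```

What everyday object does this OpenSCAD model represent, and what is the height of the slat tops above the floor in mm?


A bed frame. The slat-top height is 397 mm.

Four posts, four rails, and a row of slats — a bed frame. Slats sit on the rails at z = 237 + 137 = 374; with slat thickness 23, the top is 397 mm.


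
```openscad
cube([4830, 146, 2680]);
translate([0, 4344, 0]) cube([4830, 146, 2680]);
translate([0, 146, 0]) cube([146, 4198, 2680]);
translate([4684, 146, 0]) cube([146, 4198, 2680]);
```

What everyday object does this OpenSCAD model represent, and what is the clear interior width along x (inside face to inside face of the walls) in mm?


A house (or room) frame. The interior width is 4538 mm.

Four 2680 mm walls enclosing a rectangle with no floor or roof — a room or house frame. Outside width is 4830 mm and wall thickness is 146 mm, so the interior width is 4830 − 2 × 146 = 4538 mm.


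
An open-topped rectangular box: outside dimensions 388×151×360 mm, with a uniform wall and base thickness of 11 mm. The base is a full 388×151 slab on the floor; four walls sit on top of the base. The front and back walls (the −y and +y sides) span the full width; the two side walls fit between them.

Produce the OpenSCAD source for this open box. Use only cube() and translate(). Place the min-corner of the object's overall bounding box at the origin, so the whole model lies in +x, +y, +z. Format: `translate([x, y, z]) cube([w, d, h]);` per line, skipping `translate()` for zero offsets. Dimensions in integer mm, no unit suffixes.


cube([388, 151, 11]);
translate([0, 0, 11]) cube([388, 11, 349]);
translate([0, 140, 11]) cube([388, 11, 349]);
translate([0, 11, 11]) cube([11, 129, 349]);
translate([377, 11, 11]) cube([11, 129, 349]);


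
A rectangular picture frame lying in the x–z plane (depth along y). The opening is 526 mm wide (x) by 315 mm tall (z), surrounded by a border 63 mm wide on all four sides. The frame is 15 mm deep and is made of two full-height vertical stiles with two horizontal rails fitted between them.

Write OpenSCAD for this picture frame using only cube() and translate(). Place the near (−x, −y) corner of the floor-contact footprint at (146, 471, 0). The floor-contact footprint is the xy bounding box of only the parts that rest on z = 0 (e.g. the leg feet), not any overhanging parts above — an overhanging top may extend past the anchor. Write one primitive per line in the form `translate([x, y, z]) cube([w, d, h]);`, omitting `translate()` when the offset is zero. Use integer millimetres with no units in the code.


translate([146, 471, 0]) cube([63, 15, 441]);
translate([735, 471, 0]) cube([63, 15, 441]);
translate([209, 471, 0]) cube([526, 15, 63]);
translate([209, 471, 378]) cube([526, 15, 63]);


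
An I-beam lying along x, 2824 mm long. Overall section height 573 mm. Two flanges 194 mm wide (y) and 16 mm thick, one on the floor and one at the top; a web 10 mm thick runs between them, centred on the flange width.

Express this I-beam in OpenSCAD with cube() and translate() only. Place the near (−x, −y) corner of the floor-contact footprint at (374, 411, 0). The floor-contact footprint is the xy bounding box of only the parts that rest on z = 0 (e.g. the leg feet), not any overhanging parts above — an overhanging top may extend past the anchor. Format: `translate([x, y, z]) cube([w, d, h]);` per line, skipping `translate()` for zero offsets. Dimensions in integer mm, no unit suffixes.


translate([374, 411, 0]) cube([2824, 194, 16]);
translate([374, 503, 16]) cube([2824, 10, 541]);
translate([374, 411, 557]) cube([2824, 194, 16]);


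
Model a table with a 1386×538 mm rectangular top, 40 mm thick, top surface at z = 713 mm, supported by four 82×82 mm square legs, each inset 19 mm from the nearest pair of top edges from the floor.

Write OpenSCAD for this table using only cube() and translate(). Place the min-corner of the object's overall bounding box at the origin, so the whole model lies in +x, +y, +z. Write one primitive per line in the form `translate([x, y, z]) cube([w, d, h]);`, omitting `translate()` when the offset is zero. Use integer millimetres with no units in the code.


translate([0, 0, 673]) cube([1386, 538, 40]);
translate([19, 19, 0]) cube([82, 82, 673]);
translate([1285, 19, 0]) cube([82, 82, 673]);
translate([19, 437, 0]) cube([82, 82, 673]);
translate([1285, 437, 0]) cube([82, 82, 673]);


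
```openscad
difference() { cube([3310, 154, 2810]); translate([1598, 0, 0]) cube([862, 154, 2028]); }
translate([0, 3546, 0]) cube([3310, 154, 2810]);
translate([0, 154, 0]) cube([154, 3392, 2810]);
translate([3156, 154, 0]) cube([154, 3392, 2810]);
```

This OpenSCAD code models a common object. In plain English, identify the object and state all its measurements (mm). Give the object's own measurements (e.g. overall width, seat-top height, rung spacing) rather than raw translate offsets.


A single room: four walls, each 2810 mm tall and 154 mm thick, enclosing an outside footprint 3310×3700 mm (x × y), no floor or roof. The front and back walls (−y and +y sides) run the full x-width; the side walls fit between their inner faces. A door opening 862 mm wide and 2028 mm tall is cut through the front wall from the floor up, its −x edge 1598 mm from the wall's −x end.


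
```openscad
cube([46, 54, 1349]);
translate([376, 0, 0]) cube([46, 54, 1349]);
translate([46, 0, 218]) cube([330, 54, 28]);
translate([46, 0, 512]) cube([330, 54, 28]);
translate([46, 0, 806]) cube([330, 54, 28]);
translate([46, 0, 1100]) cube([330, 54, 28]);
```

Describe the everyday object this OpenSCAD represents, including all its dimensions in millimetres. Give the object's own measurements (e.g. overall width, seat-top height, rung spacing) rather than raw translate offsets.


A straight ladder. Two 46×54 mm vertical rails, 1349 mm tall, stand 422 mm apart (outside-to-outside) with their front faces coplanar on the −y side. 4 rungs, each 54 mm deep and 28 mm tall, span between the inner faces of the rails, front faces flush with the rails. The lowest rung's underside is at z = 218 mm and rungs are spaced 294 mm apart (underside to underside).


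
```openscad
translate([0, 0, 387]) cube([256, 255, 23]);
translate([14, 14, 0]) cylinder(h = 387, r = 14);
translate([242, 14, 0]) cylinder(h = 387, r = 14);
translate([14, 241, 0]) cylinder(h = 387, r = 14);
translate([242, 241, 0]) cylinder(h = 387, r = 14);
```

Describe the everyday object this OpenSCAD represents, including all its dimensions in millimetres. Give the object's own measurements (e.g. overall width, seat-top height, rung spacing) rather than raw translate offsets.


A four-legged stool. The seat is a 256×255×23 mm slab whose top surface is at z = 410 mm; four round legs, each 28 mm in diameter, run from the floor (z = 0) to the underside of the seat, each leg's axis is inset half a diameter from the nearest pair of seat edges (so the leg's bounding box is flush with the corner).


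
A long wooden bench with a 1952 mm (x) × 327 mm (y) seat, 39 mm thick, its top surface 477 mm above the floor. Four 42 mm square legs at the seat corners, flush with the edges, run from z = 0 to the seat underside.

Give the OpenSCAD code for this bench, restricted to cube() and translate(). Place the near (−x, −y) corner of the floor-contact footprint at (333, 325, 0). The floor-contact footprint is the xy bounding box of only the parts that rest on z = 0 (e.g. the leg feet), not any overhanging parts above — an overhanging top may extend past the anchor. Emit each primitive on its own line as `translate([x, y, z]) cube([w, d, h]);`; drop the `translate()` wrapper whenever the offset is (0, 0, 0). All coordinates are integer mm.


// leg_h = 477 − 39 = 438
translate([333, 325, 438]) cube([1952, 327, 39]);
translate([333, 325, 0]) cube([42, 42, 438]);
translate([333, 610, 0]) cube([42, 42, 438]);
translate([2243, 325, 0]) cube([42, 42, 438]);
translate([2243, 610, 0]) cube([42, 42, 438]);


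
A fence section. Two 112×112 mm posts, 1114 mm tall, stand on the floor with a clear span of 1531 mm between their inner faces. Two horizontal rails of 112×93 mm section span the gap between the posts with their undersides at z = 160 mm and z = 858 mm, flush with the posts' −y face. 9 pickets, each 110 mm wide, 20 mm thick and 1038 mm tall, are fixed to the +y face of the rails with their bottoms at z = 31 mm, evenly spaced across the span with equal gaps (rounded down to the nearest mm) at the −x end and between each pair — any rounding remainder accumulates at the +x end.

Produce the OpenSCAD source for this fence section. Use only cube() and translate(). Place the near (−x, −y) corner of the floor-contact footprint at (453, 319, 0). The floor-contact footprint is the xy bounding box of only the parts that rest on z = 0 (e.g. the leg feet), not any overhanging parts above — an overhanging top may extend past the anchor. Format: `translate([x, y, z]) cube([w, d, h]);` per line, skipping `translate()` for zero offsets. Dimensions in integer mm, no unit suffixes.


translate([453, 319, 0]) cube([112, 112, 1114]);
translate([2096, 319, 0]) cube([112, 112, 1114]);
translate([565, 319, 160]) cube([1531, 112, 93]);
translate([565, 319, 858]) cube([1531, 112, 93]);
translate([619, 431, 31]) cube([110, 20, 1038]);
translate([783, 431, 31]) cube([110, 20, 1038]);
translate([947, 431, 31]) cube([110, 20, 1038]);
translate([1111, 431, 31]) cube([110, 20, 1038]);
translate([1275, 431, 31]) cube([110, 20, 1038]);
translate([1439, 431, 31]) cube([110, 20, 1038]);
translate([1603, 431, 31]) cube([110, 20, 1038]);
translate([1767, 431, 31]) cube([110, 20, 1038]);
translate([1931, 431, 31]) cube([110, 20, 1038]);


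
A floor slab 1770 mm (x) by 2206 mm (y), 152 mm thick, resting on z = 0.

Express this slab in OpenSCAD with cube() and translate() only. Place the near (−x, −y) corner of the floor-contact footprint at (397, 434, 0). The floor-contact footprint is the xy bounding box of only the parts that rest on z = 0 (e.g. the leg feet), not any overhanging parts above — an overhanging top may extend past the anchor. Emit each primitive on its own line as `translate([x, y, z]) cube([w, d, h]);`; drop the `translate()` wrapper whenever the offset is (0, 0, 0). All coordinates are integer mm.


translate([397, 434, 0]) cube([1770, 2206, 152]);


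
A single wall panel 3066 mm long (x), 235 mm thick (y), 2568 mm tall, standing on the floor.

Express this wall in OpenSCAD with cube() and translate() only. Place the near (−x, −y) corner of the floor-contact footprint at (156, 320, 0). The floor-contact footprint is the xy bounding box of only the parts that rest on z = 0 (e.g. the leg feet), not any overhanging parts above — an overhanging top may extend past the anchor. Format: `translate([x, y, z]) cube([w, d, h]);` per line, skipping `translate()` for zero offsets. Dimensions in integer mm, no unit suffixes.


translate([156, 320, 0]) cube([3066, 235, 2568]);


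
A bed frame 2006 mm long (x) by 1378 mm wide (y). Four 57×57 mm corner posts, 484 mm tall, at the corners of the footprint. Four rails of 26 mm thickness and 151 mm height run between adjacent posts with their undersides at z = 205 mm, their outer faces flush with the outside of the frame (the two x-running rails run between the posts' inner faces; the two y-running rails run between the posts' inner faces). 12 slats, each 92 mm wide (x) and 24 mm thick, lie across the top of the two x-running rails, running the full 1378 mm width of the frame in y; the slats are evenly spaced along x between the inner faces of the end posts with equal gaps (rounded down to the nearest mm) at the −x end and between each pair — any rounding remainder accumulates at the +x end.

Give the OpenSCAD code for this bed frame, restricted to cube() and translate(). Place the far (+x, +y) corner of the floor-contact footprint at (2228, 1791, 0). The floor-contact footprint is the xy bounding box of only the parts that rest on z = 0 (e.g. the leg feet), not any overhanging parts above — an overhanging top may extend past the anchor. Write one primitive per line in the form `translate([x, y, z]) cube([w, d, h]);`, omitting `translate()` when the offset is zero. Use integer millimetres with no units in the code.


translate([222, 413, 0]) cube([57, 57, 484]);
translate([222, 1734, 0]) cube([57, 57, 484]);
translate([2171, 413, 0]) cube([57, 57, 484]);
translate([2171, 1734, 0]) cube([57, 57, 484]);
translate([279, 413, 205]) cube([1892, 26, 151]);
translate([279, 1765, 205]) cube([1892, 26, 151]);
translate([222, 470, 205]) cube([26, 1264, 151]);
translate([2202, 470, 205]) cube([26, 1264, 151]);
translate([339, 413, 356]) cube([92, 1378, 24]);
translate([491, 413, 356]) cube([92, 1378, 24]);
translate([643, 413, 356]) cube([92, 1378, 24]);
translate([795, 413, 356]) cube([92, 1378, 24]);
translate([947, 413, 356]) cube([92, 1378, 24]);
translate([1099, 413, 356]) cube([92, 1378, 24]);
translate([1251, 413, 356]) cube([92, 1378, 24]);
translate([1403, 413, 356]) cube([92, 1378, 24]);
translate([1555, 413, 356]) cube([92, 1378, 24]);
translate([1707, 413, 356]) cube([92, 1378, 24]);
translate([1859, 413, 356]) cube([92, 1378, 24]);
translate([2011, 413, 356]) cube([92, 1378, 24]);


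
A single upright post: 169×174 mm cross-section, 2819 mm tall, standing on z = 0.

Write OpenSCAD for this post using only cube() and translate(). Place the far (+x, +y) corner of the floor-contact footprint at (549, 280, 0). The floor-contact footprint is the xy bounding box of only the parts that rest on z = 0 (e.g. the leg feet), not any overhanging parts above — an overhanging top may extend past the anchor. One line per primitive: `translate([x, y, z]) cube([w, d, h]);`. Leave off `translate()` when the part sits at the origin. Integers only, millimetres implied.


translate([380, 106, 0]) cube([169, 174, 2819]);
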